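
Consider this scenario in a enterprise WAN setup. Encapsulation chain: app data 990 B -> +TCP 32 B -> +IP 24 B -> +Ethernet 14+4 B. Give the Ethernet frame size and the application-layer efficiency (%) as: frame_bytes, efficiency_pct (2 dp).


TCP segment = 990 + 32 = 1022 B
IP packet = 1022 + 24 = 1046 B
Ethernet frame = 1046 + 14 + 4 = 1064 B
Efficiency = app / frame = 990 / 1064 = 0.930451 = 93.0451% -> 93.05% (2 dp)

1064, 93.05


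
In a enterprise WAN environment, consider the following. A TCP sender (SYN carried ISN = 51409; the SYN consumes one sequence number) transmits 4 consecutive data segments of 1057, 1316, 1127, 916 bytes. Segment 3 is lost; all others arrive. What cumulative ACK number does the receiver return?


SYN uses sequence number 51409; first data byte = ISN + 1 = 51410.
Segment 1: SEQ = 51410, len = 1057 B, covers [51410, 52466]
Segment 2: SEQ = 52467, len = 1316 B, covers [52467, 53782]
Segment 3: SEQ = 53783, len = 1127 B, covers [53783, 54909] [LOST]
Segment 4: SEQ = 54910, len = 916 B, covers [54910, 55825]
In-order data received: bytes [51410, 53782] (segments 1..2).
Segment 3 missing -> gap begins at byte 53783; later segments buffered out of order.
Cumulative ACK = next expected in-order byte = 51410 + 1057 + 1316 = 53783

53783


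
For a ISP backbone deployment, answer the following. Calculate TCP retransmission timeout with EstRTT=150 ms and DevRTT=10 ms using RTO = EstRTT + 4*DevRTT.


Given: EstRTT = 150 ms, DevRTT = 10 ms
Timeout = EstRTT + 4 * DevRTT
4 * DevRTT = 4 * 10 = 40
Timeout = 150 + 40 = 190 ms

190


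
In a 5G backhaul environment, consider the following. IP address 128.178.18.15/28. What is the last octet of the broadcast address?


Given: IP = 128.178.18.15, prefix = /28
Host bits = 32 - 28 = 4
Network last octet = 15 AND mask = 0
Host part size = 2^4 - 1 = 15
Broadcast last octet = 0 OR 15 = 15

15


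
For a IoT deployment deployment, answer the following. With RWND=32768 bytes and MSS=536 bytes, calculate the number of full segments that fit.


Given: RWND = 32768 bytes, MSS = 536 bytes
Full segments = floor(RWND / MSS)
Full segments = floor(32768 / 536)
Full segments = floor(61.1343) = 61

61


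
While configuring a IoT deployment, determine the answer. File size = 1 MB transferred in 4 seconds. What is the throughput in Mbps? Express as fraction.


Given: file = 1 MB, time = 4 s
File in Mb = 1 * 8 = 8 Mb
Throughput = 8 / 4 Mbps
Throughput = 2 Mbps

2


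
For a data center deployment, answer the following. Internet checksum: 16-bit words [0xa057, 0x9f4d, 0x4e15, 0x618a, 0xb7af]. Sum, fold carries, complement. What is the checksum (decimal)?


Given words: [0xa057, 0x9f4d, 0x4e15, 0x618a, 0xb7af]
Step 1: Sum all words
Raw sum = 41047 + 40781 + 19989 + 24970 + 47023 = 173810
Step 2: Fold carry: (42738 + 2) = 42740
One's complement = ~42740 & 0xFFFF = 22795

22795


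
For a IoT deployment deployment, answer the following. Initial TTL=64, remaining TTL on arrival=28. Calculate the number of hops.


Given: initial TTL = 64, received TTL = 28
Hops = initial TTL - received TTL
Hops = 64 - 28 = 36

36


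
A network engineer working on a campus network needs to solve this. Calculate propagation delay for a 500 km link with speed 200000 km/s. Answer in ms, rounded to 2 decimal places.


Given: distance = 500 km, speed = 200000 km/s
Delay = distance / speed = 500 / 200000 seconds
Delay in ms = 500 * 1000 / 200000
Delay = 2.5000 ms
Rounded to 2 dp = 2.50 ms

2.50


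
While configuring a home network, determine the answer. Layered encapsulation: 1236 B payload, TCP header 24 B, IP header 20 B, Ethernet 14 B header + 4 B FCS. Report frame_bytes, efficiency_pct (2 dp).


TCP segment = 1236 + 24 = 1260 B
IP packet = 1260 + 20 = 1280 B
Ethernet frame = 1280 + 14 + 4 = 1298 B
Efficiency = app / frame = 1236 / 1298 = 0.952234 = 95.2234% -> 95.22% (2 dp)

1298, 95.22


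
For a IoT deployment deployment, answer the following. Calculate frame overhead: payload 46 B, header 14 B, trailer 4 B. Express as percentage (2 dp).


Given: payload = 46 B, header = 14 B, trailer = 4 B
Overhead bytes = header + trailer = 14 + 4 = 18
Total frame = payload + overhead = 46 + 18 = 64
Overhead % = 18 / 64 * 100 = 28.1250% -> 28.13% (2 dp)

28.13


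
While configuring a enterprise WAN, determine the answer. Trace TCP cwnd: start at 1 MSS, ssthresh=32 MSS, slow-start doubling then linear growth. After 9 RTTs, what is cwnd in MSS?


RTT 0: cwnd = 1 MSS (initial)
RTT 1: cwnd = 2 MSS (slow start, doubled)
RTT 2: cwnd = 4 MSS (slow start, doubled)
RTT 3: cwnd = 8 MSS (slow start, doubled)
RTT 4: cwnd = 16 MSS (slow start, doubled)
RTT 5: cwnd = 32 MSS (slow start, doubled)
RTT 6: cwnd = 33 MSS (congestion avoidance, +1)
RTT 7: cwnd = 34 MSS (congestion avoidance, +1)
RTT 8: cwnd = 35 MSS (congestion avoidance, +1)
RTT 9: cwnd = 36 MSS (congestion avoidance, +1)

36


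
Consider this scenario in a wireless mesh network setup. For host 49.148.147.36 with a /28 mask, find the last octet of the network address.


Given: IP = 49.148.147.36, prefix = /28
Subnet mask = 255.255.255.240
Last octet of IP: 36
Last octet of mask: 240
Network last octet = 36 AND 240 = 32

32


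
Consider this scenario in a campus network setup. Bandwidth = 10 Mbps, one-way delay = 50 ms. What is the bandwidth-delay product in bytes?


Given: bandwidth = 10 Mbps, delay = 50 ms
BDP in bits = 10 * 10^6 * 50 / 1000
BDP in bits = 500000
BDP in bytes = 500000 / 8 = 62500

62500


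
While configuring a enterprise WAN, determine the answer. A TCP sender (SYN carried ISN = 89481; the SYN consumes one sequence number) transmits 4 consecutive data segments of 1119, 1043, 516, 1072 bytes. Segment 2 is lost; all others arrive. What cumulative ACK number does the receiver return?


SYN uses sequence number 89481; first data byte = ISN + 1 = 89482.
Segment 1: SEQ = 89482, len = 1119 B, covers [89482, 90600]
Segment 2: SEQ = 90601, len = 1043 B, covers [90601, 91643] [LOST]
Segment 3: SEQ = 91644, len = 516 B, covers [91644, 92159]
Segment 4: SEQ = 92160, len = 1072 B, covers [92160, 93231]
In-order data received: bytes [89482, 90600] (segments 1..1).
Segment 2 missing -> gap begins at byte 90601; later segments buffered out of order.
Cumulative ACK = next expected in-order byte = 89482 + 1119 = 90601

90601


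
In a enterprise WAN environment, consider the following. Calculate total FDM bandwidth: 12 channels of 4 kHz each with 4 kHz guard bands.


Given: 12 channels, 4 kHz each, guard = 4 kHz
Channel bandwidth = 12 * 4 = 48 kHz
Guard bands = 11 gaps * 4 kHz = 44 kHz
Total = 48 + 44 = 92 kHz

92


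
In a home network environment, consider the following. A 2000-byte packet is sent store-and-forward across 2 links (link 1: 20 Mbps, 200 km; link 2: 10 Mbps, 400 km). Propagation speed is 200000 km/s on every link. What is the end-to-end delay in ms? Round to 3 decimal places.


Packet = 2000 bytes = 16000 bits. Store-and-forward: sum (t_trans + t_prop) per link.
Link 1: t_trans = 16000/(20*10^6) s = 0.8000 ms; t_prop = 200/200000 s = 1.0000 ms; subtotal = 1.8000 ms
Link 2: t_trans = 16000/(10*10^6) s = 1.6000 ms; t_prop = 400/200000 s = 2.0000 ms; subtotal = 3.6000 ms
End-to-end = 1.8000 + 3.6000 = 5.4000 ms -> 5.400 ms (3 dp)

5.400


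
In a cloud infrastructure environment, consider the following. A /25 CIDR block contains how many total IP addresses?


Given: CIDR prefix /25
Host bits = 32 - 25 = 7
Total addresses = 2^7 = 128

128


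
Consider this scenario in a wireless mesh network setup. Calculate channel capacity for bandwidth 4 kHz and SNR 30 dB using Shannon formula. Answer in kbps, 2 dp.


Given: B = 4 kHz, SNR = 30 dB
SNR linear = 10^(30/10) = 1000
1 + SNR = 1001
log2(1001) = 9.9672262588
C = 4 * 1000 * 9.9672262588 = 39868.9050 bps
C = 39.868905 kbps -> 39.87 kbps (2 dp)

39.87


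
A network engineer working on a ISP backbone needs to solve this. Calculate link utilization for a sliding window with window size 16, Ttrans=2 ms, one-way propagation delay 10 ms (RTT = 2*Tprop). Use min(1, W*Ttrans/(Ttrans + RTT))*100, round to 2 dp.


Given: W = 16, Ttrans = 2 ms, RTT = 20 ms (= 2 * Tprop, Tprop = 10 ms)
Cycle time = Ttrans + RTT = 2 + 20 = 22 ms (first packet sent until its ACK returns)
W * Ttrans = 16 * 2 = 32 ms of sending per cycle
W * Ttrans / (Ttrans + RTT) = 32 / 22 = 1.454545
U = min(1, 1.454545) = 1.000000
U% = 100.00%

100.00


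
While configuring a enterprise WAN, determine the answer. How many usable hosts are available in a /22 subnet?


Given: subnet mask /22
Host bits = 32 - 22 = 10
Total addresses = 2^10 = 1024
Usable hosts = 1024 - 2 (network + broadcast) = 1022

1022


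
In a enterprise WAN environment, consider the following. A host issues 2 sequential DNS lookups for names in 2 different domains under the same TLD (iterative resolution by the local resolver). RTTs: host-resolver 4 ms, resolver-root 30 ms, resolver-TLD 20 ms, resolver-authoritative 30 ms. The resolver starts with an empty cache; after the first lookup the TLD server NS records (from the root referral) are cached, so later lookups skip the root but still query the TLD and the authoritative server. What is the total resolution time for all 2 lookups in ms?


Lookup 1 (cold cache): local + root + TLD + auth = 4 + 30 + 20 + 30 = 84 ms
Lookups 2..2 (TLD NS cached -> skip root; new domain -> still ask TLD and auth): local + TLD + auth = 4 + 20 + 30 = 54 ms each
Remaining 1 lookups: 1 * 54 = 54 ms
Total = 84 + 54 = 138 ms

138


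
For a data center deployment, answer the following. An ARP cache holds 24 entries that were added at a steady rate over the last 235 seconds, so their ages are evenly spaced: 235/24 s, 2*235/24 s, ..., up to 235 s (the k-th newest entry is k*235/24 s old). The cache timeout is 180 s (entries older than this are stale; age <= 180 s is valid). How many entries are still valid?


Ages are k * 235/24 s for k = 1..24 (spacing = 9.7917 s).
Entry k is valid iff k * 235/24 <= 180 iff k <= 24 * 180 / 235 = 18.3830
n_valid = floor(18.3830) = 18
(n_stale = 24 - 18 = 6)

18


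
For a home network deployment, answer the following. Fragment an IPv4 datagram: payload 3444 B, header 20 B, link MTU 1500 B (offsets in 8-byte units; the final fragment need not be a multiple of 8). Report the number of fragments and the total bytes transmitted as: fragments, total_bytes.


Max data per non-final fragment = floor((MTU - header)/8)*8 = floor((1500 - 20)/8)*8 = floor(1480/8)*8 = 1480 B
Final fragment needs no 8-byte alignment: it can carry up to MTU - header = 1480 B
Non-final fragments needed = ceil((payload - 1480) / 1480) = ceil(1964/1480) = ceil(1.3270) = 2
Number of fragments = 2 + 1 = 3
Fragment sizes (data): 2 * 1480 B + 484 B (last, 484 <= 1480 OK)
Total bytes sent = payload + n_frags * header = 3444 + 3*20 = 3444 + 60 = 3504 B

3, 3504


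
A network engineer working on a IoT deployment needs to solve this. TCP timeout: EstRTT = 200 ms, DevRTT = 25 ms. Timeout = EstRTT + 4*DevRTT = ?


Given: EstRTT = 200 ms, DevRTT = 25 ms
Timeout = EstRTT + 4 * DevRTT
4 * DevRTT = 4 * 25 = 100
Timeout = 200 + 100 = 300 ms

300


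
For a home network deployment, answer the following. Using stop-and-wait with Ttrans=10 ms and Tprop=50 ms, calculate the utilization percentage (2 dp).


Given: Ttrans = 10 ms, Tprop = 50 ms
RTT = 2 * Tprop = 2 * 50 = 100 ms
U = Ttrans / (Ttrans + RTT)
U = 10 / (10 + 100)
U = 10 / 110 = 0.090909
U% = 9.09%

9.09


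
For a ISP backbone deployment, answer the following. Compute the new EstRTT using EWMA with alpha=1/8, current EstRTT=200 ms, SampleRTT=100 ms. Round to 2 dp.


Given: EstRTT = 200 ms, SampleRTT = 100 ms, alpha = 1/8
New EstRTT = (1 - alpha) * EstRTT + alpha * SampleRTT
(7/8) * 200 = 175
(1/8) * 100 = 12.5
New EstRTT = 175 + 12.5 = 187.5 ms -> 187.50 ms (2 dp)

187.50


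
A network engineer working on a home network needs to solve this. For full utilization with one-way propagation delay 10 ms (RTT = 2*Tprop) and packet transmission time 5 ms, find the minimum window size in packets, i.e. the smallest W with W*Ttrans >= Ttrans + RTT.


Given: Ttrans = 5 ms, RTT = 20 ms (= 2 * Tprop, Tprop = 10 ms)
Time until first ACK returns = Ttrans + RTT = 5 + 20 = 25 ms
Need W * Ttrans >= Ttrans + RTT  ->  W >= (Ttrans + RTT) / Ttrans
(Ttrans + RTT) / Ttrans = 25 / 5 = 5
W_min = ceil(5) = 5

5


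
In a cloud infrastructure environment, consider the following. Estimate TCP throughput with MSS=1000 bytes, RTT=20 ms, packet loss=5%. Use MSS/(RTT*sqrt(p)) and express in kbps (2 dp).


Given: MSS = 1000 bytes, RTT = 20 ms, loss = 5%
RTT in seconds = 20 / 1000 = 0.02
Loss rate = 5% = 0.05
sqrt(loss) = sqrt(0.05) = 0.223606797750
Throughput (bytes/s) = 1000 / (0.02 * 0.223606797750) = 223606.7977
Throughput (kbps) = 223606.7977 * 8 / 1000 = 1788.854382 -> 1788.85 kbps (2 dp)

1788.85


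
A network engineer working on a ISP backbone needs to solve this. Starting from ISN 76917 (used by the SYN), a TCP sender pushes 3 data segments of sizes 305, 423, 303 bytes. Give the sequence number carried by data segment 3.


The SYN occupies sequence number ISN = 76917, so the first data byte is ISN + 1 = 76918.
SEQ of data segment i = (ISN + 1) + sum of payload sizes of segments 1..i-1.
Segment 1: SEQ = 76918, payload = 305 bytes
Segment 2: SEQ = 77223, payload = 423 bytes
Segment 3: SEQ = 77646, payload = 303 bytes
SEQ of segment 3 = 76918 + 305 + 423 = 77646

77646


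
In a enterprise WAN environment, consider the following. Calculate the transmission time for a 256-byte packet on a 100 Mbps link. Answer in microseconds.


Given: packet = 256 bytes, bandwidth = 100 Mbps
Packet in bits = 256 * 8 = 2048 bits
Bandwidth = 100 * 10^6 = 100000000 bps
Time = 2048 / 100000000 seconds
Time in us = 2048 * 10^6 / 100000000 = 20.48

20.48


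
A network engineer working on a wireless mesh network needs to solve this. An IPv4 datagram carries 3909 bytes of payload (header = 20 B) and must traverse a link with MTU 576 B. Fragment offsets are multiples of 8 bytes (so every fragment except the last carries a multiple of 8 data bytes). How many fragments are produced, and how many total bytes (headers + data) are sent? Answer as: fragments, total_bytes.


Max data per non-final fragment = floor((MTU - header)/8)*8 = floor((576 - 20)/8)*8 = floor(556/8)*8 = 552 B
Final fragment needs no 8-byte alignment: it can carry up to MTU - header = 556 B
Non-final fragments needed = ceil((payload - 556) / 552) = ceil(3353/552) = ceil(6.0743) = 7
Number of fragments = 7 + 1 = 8
Fragment sizes (data): 7 * 552 B + 45 B (last, 45 <= 556 OK)
Total bytes sent = payload + n_frags * header = 3909 + 8*20 = 3909 + 160 = 4069 B

8, 4069


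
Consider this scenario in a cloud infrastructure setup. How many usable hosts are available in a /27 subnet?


Given: subnet mask /27
Host bits = 32 - 27 = 5
Total addresses = 2^5 = 32
Usable hosts = 32 - 2 (network + broadcast) = 30

30


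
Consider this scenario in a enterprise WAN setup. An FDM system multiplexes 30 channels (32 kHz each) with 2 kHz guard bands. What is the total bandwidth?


Given: 30 channels, 32 kHz each, guard = 2 kHz
Channel bandwidth = 30 * 32 = 960 kHz
Guard bands = 29 gaps * 2 kHz = 58 kHz
Total = 960 + 58 = 1018 kHz

1018


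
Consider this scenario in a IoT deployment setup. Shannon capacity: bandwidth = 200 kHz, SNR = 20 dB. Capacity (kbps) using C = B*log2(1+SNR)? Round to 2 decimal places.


Given: B = 200 kHz, SNR = 20 dB
SNR linear = 10^(20/10) = 100
1 + SNR = 101
log2(101) = 6.6582114828
C = 200 * 1000 * 6.6582114828 = 1331642.2966 bps
C = 1331.642297 kbps -> 1331.64 kbps (2 dp)

1331.64


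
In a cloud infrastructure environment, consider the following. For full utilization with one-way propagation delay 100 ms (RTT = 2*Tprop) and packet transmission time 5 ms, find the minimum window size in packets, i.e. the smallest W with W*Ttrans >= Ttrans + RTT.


Given: Ttrans = 5 ms, RTT = 200 ms (= 2 * Tprop, Tprop = 100 ms)
Time until first ACK returns = Ttrans + RTT = 5 + 200 = 205 ms
Need W * Ttrans >= Ttrans + RTT  ->  W >= (Ttrans + RTT) / Ttrans
(Ttrans + RTT) / Ttrans = 205 / 5 = 41
W_min = ceil(41) = 41

41


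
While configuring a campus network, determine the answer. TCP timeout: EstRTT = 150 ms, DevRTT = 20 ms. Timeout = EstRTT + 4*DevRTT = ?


Given: EstRTT = 150 ms, DevRTT = 20 ms
Timeout = EstRTT + 4 * DevRTT
4 * DevRTT = 4 * 20 = 80
Timeout = 150 + 80 = 230 ms

230


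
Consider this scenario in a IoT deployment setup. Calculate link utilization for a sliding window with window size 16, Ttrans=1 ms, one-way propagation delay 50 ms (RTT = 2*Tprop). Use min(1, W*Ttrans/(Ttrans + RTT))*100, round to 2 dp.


Given: W = 16, Ttrans = 1 ms, RTT = 100 ms (= 2 * Tprop, Tprop = 50 ms)
Cycle time = Ttrans + RTT = 1 + 100 = 101 ms (first packet sent until its ACK returns)
W * Ttrans = 16 * 1 = 16 ms of sending per cycle
W * Ttrans / (Ttrans + RTT) = 16 / 101 = 0.158416
U = min(1, 0.158416) = 0.158416
U% = 15.84%

15.84


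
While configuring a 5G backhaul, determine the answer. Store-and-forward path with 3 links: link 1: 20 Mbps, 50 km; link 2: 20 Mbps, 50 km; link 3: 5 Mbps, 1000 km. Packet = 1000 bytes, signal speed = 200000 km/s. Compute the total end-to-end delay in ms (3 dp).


Packet = 1000 bytes = 8000 bits. Store-and-forward: sum (t_trans + t_prop) per link.
Link 1: t_trans = 8000/(20*10^6) s = 0.4000 ms; t_prop = 50/200000 s = 0.2500 ms; subtotal = 0.6500 ms
Link 2: t_trans = 8000/(20*10^6) s = 0.4000 ms; t_prop = 50/200000 s = 0.2500 ms; subtotal = 0.6500 ms
Link 3: t_trans = 8000/(5*10^6) s = 1.6000 ms; t_prop = 1000/200000 s = 5.0000 ms; subtotal = 6.6000 ms
End-to-end = 0.6500 + 0.6500 + 6.6000 = 7.9000 ms -> 7.900 ms (3 dp)

7.900


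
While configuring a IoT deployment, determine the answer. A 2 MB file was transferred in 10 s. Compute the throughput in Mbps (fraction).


Given: file = 2 MB, time = 10 s
File in Mb = 2 * 8 = 16 Mb
Throughput = 16 / 10 Mbps
Throughput = 8/5 Mbps

8/5


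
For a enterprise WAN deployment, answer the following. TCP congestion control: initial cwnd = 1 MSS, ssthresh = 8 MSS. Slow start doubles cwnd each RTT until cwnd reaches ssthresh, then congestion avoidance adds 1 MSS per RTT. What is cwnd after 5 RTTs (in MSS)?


RTT 0: cwnd = 1 MSS (initial)
RTT 1: cwnd = 2 MSS (slow start, doubled)
RTT 2: cwnd = 4 MSS (slow start, doubled)
RTT 3: cwnd = 8 MSS (slow start, doubled)
RTT 4: cwnd = 9 MSS (congestion avoidance, +1)
RTT 5: cwnd = 10 MSS (congestion avoidance, +1)

10


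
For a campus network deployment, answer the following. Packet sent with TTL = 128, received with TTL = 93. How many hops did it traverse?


Given: initial TTL = 128, received TTL = 93
Hops = initial TTL - received TTL
Hops = 128 - 93 = 35

35


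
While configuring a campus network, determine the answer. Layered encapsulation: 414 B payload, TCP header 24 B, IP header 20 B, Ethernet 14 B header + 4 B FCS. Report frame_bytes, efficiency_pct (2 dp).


TCP segment = 414 + 24 = 438 B
IP packet = 438 + 20 = 458 B
Ethernet frame = 458 + 14 + 4 = 476 B
Efficiency = app / frame = 414 / 476 = 0.869748 = 86.9748% -> 86.97% (2 dp)

476, 86.97


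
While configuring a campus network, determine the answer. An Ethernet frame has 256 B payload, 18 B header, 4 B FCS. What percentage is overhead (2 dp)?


Given: payload = 256 B, header = 18 B, trailer = 4 B
Overhead bytes = header + trailer = 18 + 4 = 22
Total frame = payload + overhead = 256 + 22 = 278
Overhead % = 22 / 278 * 100 = 7.9137% -> 7.91% (2 dp)

7.91


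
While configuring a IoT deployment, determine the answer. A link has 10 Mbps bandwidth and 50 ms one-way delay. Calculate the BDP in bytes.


Given: bandwidth = 10 Mbps, delay = 50 ms
BDP in bits = 10 * 10^6 * 50 / 1000
BDP in bits = 500000
BDP in bytes = 500000 / 8 = 62500

62500


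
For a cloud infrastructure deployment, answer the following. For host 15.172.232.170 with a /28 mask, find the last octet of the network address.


Given: IP = 15.172.232.170, prefix = /28
Subnet mask = 255.255.255.240
Last octet of IP: 170
Last octet of mask: 240
Network last octet = 170 AND 240 = 160

160


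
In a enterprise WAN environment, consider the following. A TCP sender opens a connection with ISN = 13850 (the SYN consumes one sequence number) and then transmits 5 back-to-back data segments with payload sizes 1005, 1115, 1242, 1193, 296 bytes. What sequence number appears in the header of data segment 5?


The SYN occupies sequence number ISN = 13850, so the first data byte is ISN + 1 = 13851.
SEQ of data segment i = (ISN + 1) + sum of payload sizes of segments 1..i-1.
Segment 1: SEQ = 13851, payload = 1005 bytes
Segment 2: SEQ = 14856, payload = 1115 bytes
Segment 3: SEQ = 15971, payload = 1242 bytes
Segment 4: SEQ = 17213, payload = 1193 bytes
Segment 5: SEQ = 18406, payload = 296 bytes
SEQ of segment 5 = 13851 + 1005 + 1115 + 1242 + 1193 = 18406

18406


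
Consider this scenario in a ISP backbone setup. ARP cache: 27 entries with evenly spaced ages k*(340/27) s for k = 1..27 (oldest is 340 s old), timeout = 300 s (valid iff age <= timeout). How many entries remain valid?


Ages are k * 340/27 s for k = 1..27 (spacing = 12.5926 s).
Entry k is valid iff k * 340/27 <= 300 iff k <= 27 * 300 / 340 = 23.8235
n_valid = floor(23.8235) = 23
(n_stale = 27 - 23 = 4)

23


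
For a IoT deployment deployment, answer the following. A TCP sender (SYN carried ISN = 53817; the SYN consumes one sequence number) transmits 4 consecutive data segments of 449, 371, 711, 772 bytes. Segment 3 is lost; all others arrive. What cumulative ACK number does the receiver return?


SYN uses sequence number 53817; first data byte = ISN + 1 = 53818.
Segment 1: SEQ = 53818, len = 449 B, covers [53818, 54266]
Segment 2: SEQ = 54267, len = 371 B, covers [54267, 54637]
Segment 3: SEQ = 54638, len = 711 B, covers [54638, 55348] [LOST]
Segment 4: SEQ = 55349, len = 772 B, covers [55349, 56120]
In-order data received: bytes [53818, 54637] (segments 1..2).
Segment 3 missing -> gap begins at byte 54638; later segments buffered out of order.
Cumulative ACK = next expected in-order byte = 53818 + 449 + 371 = 54638

54638


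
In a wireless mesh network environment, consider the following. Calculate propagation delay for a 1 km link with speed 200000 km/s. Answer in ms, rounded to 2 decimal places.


Given: distance = 1 km, speed = 200000 km/s
Delay = distance / speed = 1 / 200000 seconds
Delay in ms = 1 * 1000 / 200000
Delay = 0.0050 ms
Rounded to 2 dp = 0.01 ms

0.01


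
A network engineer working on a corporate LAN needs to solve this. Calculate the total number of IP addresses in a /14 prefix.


Given: CIDR prefix /14
Host bits = 32 - 14 = 18
Total addresses = 2^18 = 262144

262144


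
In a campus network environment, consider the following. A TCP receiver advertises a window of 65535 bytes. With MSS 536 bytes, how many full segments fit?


Given: RWND = 65535 bytes, MSS = 536 bytes
Full segments = floor(RWND / MSS)
Full segments = floor(65535 / 536)
Full segments = floor(122.2668) = 122

122


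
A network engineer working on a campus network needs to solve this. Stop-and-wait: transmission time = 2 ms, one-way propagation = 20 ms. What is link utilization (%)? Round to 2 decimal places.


Given: Ttrans = 2 ms, Tprop = 20 ms
RTT = 2 * Tprop = 2 * 20 = 40 ms
U = Ttrans / (Ttrans + RTT)
U = 2 / (2 + 40)
U = 2 / 42 = 0.047619
U% = 4.76%

4.76


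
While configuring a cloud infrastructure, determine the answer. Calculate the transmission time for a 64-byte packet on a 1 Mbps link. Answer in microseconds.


Given: packet = 64 bytes, bandwidth = 1 Mbps
Packet in bits = 64 * 8 = 512 bits
Bandwidth = 1 * 10^6 = 1000000 bps
Time = 512 / 1000000 seconds
Time in us = 512 * 10^6 / 1000000 = 512

512


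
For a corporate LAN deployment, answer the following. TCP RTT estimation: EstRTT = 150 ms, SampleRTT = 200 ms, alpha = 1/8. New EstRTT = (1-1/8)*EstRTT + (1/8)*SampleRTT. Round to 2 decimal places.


Given: EstRTT = 150 ms, SampleRTT = 200 ms, alpha = 1/8
New EstRTT = (1 - alpha) * EstRTT + alpha * SampleRTT
(7/8) * 150 = 131.25
(1/8) * 200 = 25
New EstRTT = 131.25 + 25 = 156.25 ms -> 156.25 ms (2 dp)

156.25


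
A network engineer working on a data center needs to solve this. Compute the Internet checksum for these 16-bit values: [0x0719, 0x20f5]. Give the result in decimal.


Given words: [0x0719, 0x20f5]
Step 1: Sum all words
Raw sum = 1817 + 8437 = 10254
One's complement = ~10254 & 0xFFFF = 55281

55281


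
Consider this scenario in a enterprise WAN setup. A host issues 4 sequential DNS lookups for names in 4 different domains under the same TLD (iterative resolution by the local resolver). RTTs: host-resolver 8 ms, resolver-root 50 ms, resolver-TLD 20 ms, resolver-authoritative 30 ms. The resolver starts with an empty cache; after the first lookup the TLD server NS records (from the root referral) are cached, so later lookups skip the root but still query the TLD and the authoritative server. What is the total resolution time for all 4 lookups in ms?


Lookup 1 (cold cache): local + root + TLD + auth = 8 + 50 + 20 + 30 = 108 ms
Lookups 2..4 (TLD NS cached -> skip root; new domain -> still ask TLD and auth): local + TLD + auth = 8 + 20 + 30 = 58 ms each
Remaining 3 lookups: 3 * 58 = 174 ms
Total = 108 + 174 = 282 ms

282


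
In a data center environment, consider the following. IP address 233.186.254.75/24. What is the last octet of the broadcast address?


Given: IP = 233.186.254.75, prefix = /24
Host bits = 32 - 24 = 8
Network last octet = 75 AND mask = 0
Host part size = 2^8 - 1 = 255
Broadcast last octet = 0 OR 255 = 255

255


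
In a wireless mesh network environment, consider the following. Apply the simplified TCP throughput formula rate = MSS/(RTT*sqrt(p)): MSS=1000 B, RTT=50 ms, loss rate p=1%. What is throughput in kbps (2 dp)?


Given: MSS = 1000 bytes, RTT = 50 ms, loss = 1%
RTT in seconds = 50 / 1000 = 0.05
Loss rate = 1% = 0.01
sqrt(loss) = sqrt(0.01) = 0.1
Throughput (bytes/s) = 1000 / (0.05 * 0.1) = 200000.0000
Throughput (kbps) = 200000.0000 * 8 / 1000 = 1600.000000 -> 1600.00 kbps (2 dp)

1600.00


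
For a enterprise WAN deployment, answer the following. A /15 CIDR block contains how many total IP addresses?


Given: CIDR prefix /15
Host bits = 32 - 15 = 17
Total addresses = 2^17 = 131072

131072


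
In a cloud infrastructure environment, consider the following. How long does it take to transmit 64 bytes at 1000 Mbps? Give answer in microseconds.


Given: packet = 64 bytes, bandwidth = 1000 Mbps
Packet in bits = 64 * 8 = 512 bits
Bandwidth = 1000 * 10^6 = 1000000000 bps
Time = 512 / 1000000000 seconds
Time in us = 512 * 10^6 / 1000000000 = 0.512

0.512


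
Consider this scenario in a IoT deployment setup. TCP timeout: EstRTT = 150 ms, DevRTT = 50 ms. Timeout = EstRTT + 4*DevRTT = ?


Given: EstRTT = 150 ms, DevRTT = 50 ms
Timeout = EstRTT + 4 * DevRTT
4 * DevRTT = 4 * 50 = 200
Timeout = 150 + 200 = 350 ms

350


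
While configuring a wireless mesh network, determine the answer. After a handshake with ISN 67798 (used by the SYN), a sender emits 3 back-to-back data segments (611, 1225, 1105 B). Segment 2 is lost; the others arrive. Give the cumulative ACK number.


SYN uses sequence number 67798; first data byte = ISN + 1 = 67799.
Segment 1: SEQ = 67799, len = 611 B, covers [67799, 68409]
Segment 2: SEQ = 68410, len = 1225 B, covers [68410, 69634] [LOST]
Segment 3: SEQ = 69635, len = 1105 B, covers [69635, 70739]
In-order data received: bytes [67799, 68409] (segments 1..1).
Segment 2 missing -> gap begins at byte 68410; later segments buffered out of order.
Cumulative ACK = next expected in-order byte = 67799 + 611 = 68410

68410


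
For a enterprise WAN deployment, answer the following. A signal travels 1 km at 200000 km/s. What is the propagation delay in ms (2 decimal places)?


Given: distance = 1 km, speed = 200000 km/s
Delay = distance / speed = 1 / 200000 seconds
Delay in ms = 1 * 1000 / 200000
Delay = 0.0050 ms
Rounded to 2 dp = 0.01 ms

0.01


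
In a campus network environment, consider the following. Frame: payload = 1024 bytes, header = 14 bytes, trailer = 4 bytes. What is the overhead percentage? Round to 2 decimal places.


Given: payload = 1024 B, header = 14 B, trailer = 4 B
Overhead bytes = header + trailer = 14 + 4 = 18
Total frame = payload + overhead = 1024 + 18 = 1042
Overhead % = 18 / 1042 * 100 = 1.7274% -> 1.73% (2 dp)

1.73


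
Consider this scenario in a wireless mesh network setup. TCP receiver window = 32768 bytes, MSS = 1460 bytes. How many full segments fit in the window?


Given: RWND = 32768 bytes, MSS = 1460 bytes
Full segments = floor(RWND / MSS)
Full segments = floor(32768 / 1460)
Full segments = floor(22.4438) = 22

22


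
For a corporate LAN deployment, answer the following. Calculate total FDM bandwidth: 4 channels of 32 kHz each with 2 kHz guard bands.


Given: 4 channels, 32 kHz each, guard = 2 kHz
Channel bandwidth = 4 * 32 = 128 kHz
Guard bands = 3 gaps * 2 kHz = 6 kHz
Total = 128 + 6 = 134 kHz

134


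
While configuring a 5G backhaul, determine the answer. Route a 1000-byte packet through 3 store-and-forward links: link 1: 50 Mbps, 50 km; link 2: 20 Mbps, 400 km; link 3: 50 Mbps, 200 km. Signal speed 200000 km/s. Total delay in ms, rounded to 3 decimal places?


Packet = 1000 bytes = 8000 bits. Store-and-forward: sum (t_trans + t_prop) per link.
Link 1: t_trans = 8000/(50*10^6) s = 0.1600 ms; t_prop = 50/200000 s = 0.2500 ms; subtotal = 0.4100 ms
Link 2: t_trans = 8000/(20*10^6) s = 0.4000 ms; t_prop = 400/200000 s = 2.0000 ms; subtotal = 2.4000 ms
Link 3: t_trans = 8000/(50*10^6) s = 0.1600 ms; t_prop = 200/200000 s = 1.0000 ms; subtotal = 1.1600 ms
End-to-end = 0.4100 + 2.4000 + 1.1600 = 3.9700 ms -> 3.970 ms (3 dp)

3.970


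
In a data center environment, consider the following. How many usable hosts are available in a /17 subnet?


Given: subnet mask /17
Host bits = 32 - 17 = 15
Total addresses = 2^15 = 32768
Usable hosts = 32768 - 2 (network + broadcast) = 32766

32766


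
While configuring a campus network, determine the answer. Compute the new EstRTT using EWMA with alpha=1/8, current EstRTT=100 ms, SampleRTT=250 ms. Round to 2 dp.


Given: EstRTT = 100 ms, SampleRTT = 250 ms, alpha = 1/8
New EstRTT = (1 - alpha) * EstRTT + alpha * SampleRTT
(7/8) * 100 = 87.5
(1/8) * 250 = 31.25
New EstRTT = 87.5 + 31.25 = 118.75 ms -> 118.75 ms (2 dp)

118.75


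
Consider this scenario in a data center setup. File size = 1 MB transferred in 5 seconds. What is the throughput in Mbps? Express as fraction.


Given: file = 1 MB, time = 5 s
File in Mb = 1 * 8 = 8 Mb
Throughput = 8 / 5 Mbps
Throughput = 8/5 Mbps

8/5


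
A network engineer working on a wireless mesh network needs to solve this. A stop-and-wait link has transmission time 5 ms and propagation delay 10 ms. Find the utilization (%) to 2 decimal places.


Given: Ttrans = 5 ms, Tprop = 10 ms
RTT = 2 * Tprop = 2 * 10 = 20 ms
U = Ttrans / (Ttrans + RTT)
U = 5 / (5 + 20)
U = 5 / 25 = 0.2
U% = 20.00%

20.00


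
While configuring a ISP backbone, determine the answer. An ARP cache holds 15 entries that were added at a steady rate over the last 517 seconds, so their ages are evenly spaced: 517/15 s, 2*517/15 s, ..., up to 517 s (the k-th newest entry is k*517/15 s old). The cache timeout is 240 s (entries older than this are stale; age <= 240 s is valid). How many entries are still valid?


Ages are k * 517/15 s for k = 1..15 (spacing = 34.4667 s).
Entry k is valid iff k * 517/15 <= 240 iff k <= 15 * 240 / 517 = 6.9632
n_valid = floor(6.9632) = 6
(n_stale = 15 - 6 = 9)

6


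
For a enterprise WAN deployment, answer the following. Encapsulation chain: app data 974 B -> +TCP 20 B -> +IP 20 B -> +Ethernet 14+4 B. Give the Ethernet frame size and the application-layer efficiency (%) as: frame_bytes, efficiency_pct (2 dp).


TCP segment = 974 + 20 = 994 B
IP packet = 994 + 20 = 1014 B
Ethernet frame = 1014 + 14 + 4 = 1032 B
Efficiency = app / frame = 974 / 1032 = 0.943798 = 94.3798% -> 94.38% (2 dp)

1032, 94.38


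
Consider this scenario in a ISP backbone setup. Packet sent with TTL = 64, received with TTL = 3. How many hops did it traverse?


Given: initial TTL = 64, received TTL = 3
Hops = initial TTL - received TTL
Hops = 64 - 3 = 61

61


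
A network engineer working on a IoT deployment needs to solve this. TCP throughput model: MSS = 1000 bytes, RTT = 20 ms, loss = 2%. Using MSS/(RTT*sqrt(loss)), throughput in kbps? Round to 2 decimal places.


Given: MSS = 1000 bytes, RTT = 20 ms, loss = 2%
RTT in seconds = 20 / 1000 = 0.02
Loss rate = 2% = 0.02
sqrt(loss) = sqrt(0.02) = 0.141421356237
Throughput (bytes/s) = 1000 / (0.02 * 0.141421356237) = 353553.3906
Throughput (kbps) = 353553.3906 * 8 / 1000 = 2828.427125 -> 2828.43 kbps (2 dp)

2828.43


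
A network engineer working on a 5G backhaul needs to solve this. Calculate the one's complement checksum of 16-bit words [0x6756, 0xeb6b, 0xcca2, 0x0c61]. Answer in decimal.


Given words: [0x6756, 0xeb6b, 0xcca2, 0x0c61]
Step 1: Sum all words
Raw sum = 26454 + 60267 + 52386 + 3169 = 142276
Step 2: Fold carry: (11204 + 2) = 11206
One's complement = ~11206 & 0xFFFF = 54329

54329


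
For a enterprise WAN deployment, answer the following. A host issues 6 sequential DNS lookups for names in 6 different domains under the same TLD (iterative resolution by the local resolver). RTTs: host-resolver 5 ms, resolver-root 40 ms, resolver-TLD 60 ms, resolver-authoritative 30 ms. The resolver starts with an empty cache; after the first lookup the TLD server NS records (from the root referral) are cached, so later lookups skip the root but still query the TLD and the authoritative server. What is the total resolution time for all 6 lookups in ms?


Lookup 1 (cold cache): local + root + TLD + auth = 5 + 40 + 60 + 30 = 135 ms
Lookups 2..6 (TLD NS cached -> skip root; new domain -> still ask TLD and auth): local + TLD + auth = 5 + 60 + 30 = 95 ms each
Remaining 5 lookups: 5 * 95 = 475 ms
Total = 135 + 475 = 610 ms

610


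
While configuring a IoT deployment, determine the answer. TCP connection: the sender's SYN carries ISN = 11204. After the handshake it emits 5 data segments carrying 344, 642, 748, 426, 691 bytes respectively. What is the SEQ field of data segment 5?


The SYN occupies sequence number ISN = 11204, so the first data byte is ISN + 1 = 11205.
SEQ of data segment i = (ISN + 1) + sum of payload sizes of segments 1..i-1.
Segment 1: SEQ = 11205, payload = 344 bytes
Segment 2: SEQ = 11549, payload = 642 bytes
Segment 3: SEQ = 12191, payload = 748 bytes
Segment 4: SEQ = 12939, payload = 426 bytes
Segment 5: SEQ = 13365, payload = 691 bytes
SEQ of segment 5 = 11205 + 344 + 642 + 748 + 426 = 13365

13365


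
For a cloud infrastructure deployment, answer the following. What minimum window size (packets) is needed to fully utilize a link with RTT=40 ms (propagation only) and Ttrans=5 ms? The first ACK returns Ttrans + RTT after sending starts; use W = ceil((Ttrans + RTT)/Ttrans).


Given: Ttrans = 5 ms, RTT = 40 ms (= 2 * Tprop, Tprop = 20 ms)
Time until first ACK returns = Ttrans + RTT = 5 + 40 = 45 ms
Need W * Ttrans >= Ttrans + RTT  ->  W >= (Ttrans + RTT) / Ttrans
(Ttrans + RTT) / Ttrans = 45 / 5 = 9
W_min = ceil(9) = 9

9


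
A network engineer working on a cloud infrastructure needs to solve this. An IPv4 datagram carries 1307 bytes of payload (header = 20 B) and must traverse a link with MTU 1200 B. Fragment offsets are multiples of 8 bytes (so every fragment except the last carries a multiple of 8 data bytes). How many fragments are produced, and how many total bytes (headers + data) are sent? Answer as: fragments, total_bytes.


Max data per non-final fragment = floor((MTU - header)/8)*8 = floor((1200 - 20)/8)*8 = floor(1180/8)*8 = 1176 B
Final fragment needs no 8-byte alignment: it can carry up to MTU - header = 1180 B
Non-final fragments needed = ceil((payload - 1180) / 1176) = ceil(127/1176) = ceil(0.1080) = 1
Number of fragments = 1 + 1 = 2
Fragment sizes (data): 1 * 1176 B + 131 B (last, 131 <= 1180 OK)
Total bytes sent = payload + n_frags * header = 1307 + 2*20 = 1307 + 40 = 1347 B

2, 1347


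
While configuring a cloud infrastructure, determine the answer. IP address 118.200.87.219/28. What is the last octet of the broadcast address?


Given: IP = 118.200.87.219, prefix = /28
Host bits = 32 - 28 = 4
Network last octet = 219 AND mask = 208
Host part size = 2^4 - 1 = 15
Broadcast last octet = 208 OR 15 = 223

223


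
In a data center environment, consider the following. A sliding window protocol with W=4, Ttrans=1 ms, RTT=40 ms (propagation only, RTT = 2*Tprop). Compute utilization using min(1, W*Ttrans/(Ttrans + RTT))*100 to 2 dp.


Given: W = 4, Ttrans = 1 ms, RTT = 40 ms (= 2 * Tprop, Tprop = 20 ms)
Cycle time = Ttrans + RTT = 1 + 40 = 41 ms (first packet sent until its ACK returns)
W * Ttrans = 4 * 1 = 4 ms of sending per cycle
W * Ttrans / (Ttrans + RTT) = 4 / 41 = 0.097561
U = min(1, 0.097561) = 0.097561
U% = 9.76%

9.76


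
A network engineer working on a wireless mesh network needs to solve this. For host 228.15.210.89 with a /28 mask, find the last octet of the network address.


Given: IP = 228.15.210.89, prefix = /28
Subnet mask = 255.255.255.240
Last octet of IP: 89
Last octet of mask: 240
Network last octet = 89 AND 240 = 80

80


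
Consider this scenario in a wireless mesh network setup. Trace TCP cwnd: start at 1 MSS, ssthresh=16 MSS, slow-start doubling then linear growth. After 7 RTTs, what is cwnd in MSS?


RTT 0: cwnd = 1 MSS (initial)
RTT 1: cwnd = 2 MSS (slow start, doubled)
RTT 2: cwnd = 4 MSS (slow start, doubled)
RTT 3: cwnd = 8 MSS (slow start, doubled)
RTT 4: cwnd = 16 MSS (slow start, doubled)
RTT 5: cwnd = 17 MSS (congestion avoidance, +1)
RTT 6: cwnd = 18 MSS (congestion avoidance, +1)
RTT 7: cwnd = 19 MSS (congestion avoidance, +1)

19


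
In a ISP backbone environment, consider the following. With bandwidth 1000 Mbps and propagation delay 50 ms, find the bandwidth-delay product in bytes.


Given: bandwidth = 1000 Mbps, delay = 50 ms
BDP in bits = 1000 * 10^6 * 50 / 1000
BDP in bits = 50000000
BDP in bytes = 50000000 / 8 = 6250000

6250000


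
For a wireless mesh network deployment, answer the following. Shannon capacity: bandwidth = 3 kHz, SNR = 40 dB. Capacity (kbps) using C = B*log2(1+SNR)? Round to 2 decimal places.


Given: B = 3 kHz, SNR = 40 dB
SNR linear = 10^(40/10) = 10000
1 + SNR = 10001
log2(10001) = 13.2878566418
C = 3 * 1000 * 13.2878566418 = 39863.5699 bps
C = 39.863570 kbps -> 39.86 kbps (2 dp)

39.86


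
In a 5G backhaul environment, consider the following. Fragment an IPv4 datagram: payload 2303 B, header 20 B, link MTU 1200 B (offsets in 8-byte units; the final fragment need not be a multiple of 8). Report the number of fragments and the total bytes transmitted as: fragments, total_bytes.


Max data per non-final fragment = floor((MTU - header)/8)*8 = floor((1200 - 20)/8)*8 = floor(1180/8)*8 = 1176 B
Final fragment needs no 8-byte alignment: it can carry up to MTU - header = 1180 B
Non-final fragments needed = ceil((payload - 1180) / 1176) = ceil(1123/1176) = ceil(0.9549) = 1
Number of fragments = 1 + 1 = 2
Fragment sizes (data): 1 * 1176 B + 1127 B (last, 1127 <= 1180 OK)
Total bytes sent = payload + n_frags * header = 2303 + 2*20 = 2303 + 40 = 2343 B

2, 2343


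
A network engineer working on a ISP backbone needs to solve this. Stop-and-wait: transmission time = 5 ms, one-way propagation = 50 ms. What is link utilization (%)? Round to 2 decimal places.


Given: Ttrans = 5 ms, Tprop = 50 ms
RTT = 2 * Tprop = 2 * 50 = 100 ms
U = Ttrans / (Ttrans + RTT)
U = 5 / (5 + 100)
U = 5 / 105 = 0.047619
U% = 4.76%

4.76


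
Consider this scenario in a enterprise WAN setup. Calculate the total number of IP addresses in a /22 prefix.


Given: CIDR prefix /22
Host bits = 32 - 22 = 10
Total addresses = 2^10 = 1024

1024
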